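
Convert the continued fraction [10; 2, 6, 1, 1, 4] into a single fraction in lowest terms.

1329/127

Work from the innermost term outward:
Start with 4.
1 + 1/(4/1) = 1 + 1/4 = 5/4
1 + 1/(5/4) = 1 + 4/5 = 9/5
6 + 1/(9/5) = 6 + 5/9 = 59/9
2 + 1/(59/9) = 2 + 9/59 = 127/59
10 + 1/(127/59) = 10 + 59/127 = 1329/127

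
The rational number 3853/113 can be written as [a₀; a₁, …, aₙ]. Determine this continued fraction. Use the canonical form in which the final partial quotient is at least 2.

3853 ÷ 113 → quotient 34, remainder 11
113 ÷ 11 → quotient 10, remainder 3
11 ÷ 3 → quotient 3, remainder 2
3 ÷ 2 → quotient 1, remainder 1
2 ÷ 1 → quotient 2, remainder 0

[34; 10, 3, 1, 2]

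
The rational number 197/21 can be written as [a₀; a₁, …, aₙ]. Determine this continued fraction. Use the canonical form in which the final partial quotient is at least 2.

Repeatedly divide and take the remainder:
197 = 9·21 + 8, so a_0 = 9
21 = 2·8 + 5, so a_1 = 2
8 = 1·5 + 3, so a_2 = 1
5 = 1·3 + 2, so a_3 = 1
3 = 1·2 + 1, so a_4 = 1
2 = 2·1 + 0, so a_5 = 2

[9; 2, 1, 1, 1, 2]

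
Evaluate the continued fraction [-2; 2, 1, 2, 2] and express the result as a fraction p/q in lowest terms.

-31/19

a_0 = -2: -2/1
a_1 = 2: -3/2
a_2 = 1: -5/3
a_3 = 2: -13/8
a_4 = 2: -31/19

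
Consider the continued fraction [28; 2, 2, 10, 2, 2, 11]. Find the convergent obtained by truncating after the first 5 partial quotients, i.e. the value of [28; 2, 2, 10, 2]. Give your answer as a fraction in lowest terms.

Collapse the nested fraction from the inside out:
Start with 2.
10 + 1/(2/1) = 10 + 1/2 = 21/2
2 + 1/(21/2) = 2 + 2/21 = 44/21
2 + 1/(44/21) = 2 + 21/44 = 109/44
28 + 1/(109/44) = 28 + 44/109 = 3096/109

3096/109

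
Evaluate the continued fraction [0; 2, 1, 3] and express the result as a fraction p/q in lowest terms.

4/11

Collapse the nested fraction from the inside out:
Start with 3.
1 + 1/(3/1) = 1 + 1/3 = 4/3
2 + 1/(4/3) = 2 + 3/4 = 11/4
0 + 1/(11/4) = 0 + 4/11 = 4/11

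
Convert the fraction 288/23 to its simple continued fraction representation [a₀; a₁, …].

⌊288/23⌋ = 12, remainder 12
⌊23/12⌋ = 1, remainder 11
⌊12/11⌋ = 1, remainder 1
⌊11/1⌋ = 11, remainder 0

[12; 1, 1, 11]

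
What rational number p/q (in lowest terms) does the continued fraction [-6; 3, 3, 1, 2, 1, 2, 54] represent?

a_0 = -6: -6/1
a_1 = 3: -17/3
a_2 = 3: -57/10
a_3 = 1: -74/13
a_4 = 2: -205/36
a_5 = 1: -279/49
a_6 = 2: -763/134
a_7 = 54: -41481/7285

-41481/7285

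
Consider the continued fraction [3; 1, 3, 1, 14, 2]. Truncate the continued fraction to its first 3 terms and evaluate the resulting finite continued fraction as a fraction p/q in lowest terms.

Collapse the nested fraction from the inside out:
Start with 3.
1 + 1/(3/1) = 1 + 1/3 = 4/3
3 + 1/(4/3) = 3 + 3/4 = 15/4

15/4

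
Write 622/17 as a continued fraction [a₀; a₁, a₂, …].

Run the Euclidean algorithm, recording each quotient:
622 = 36·17 + 10, so a_0 = 36
17 = 1·10 + 7, so a_1 = 1
10 = 1·7 + 3, so a_2 = 1
7 = 2·3 + 1, so a_3 = 2
3 = 3·1 + 0, so a_4 = 3

[36; 1, 1, 2, 3]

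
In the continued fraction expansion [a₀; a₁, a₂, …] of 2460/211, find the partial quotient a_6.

2

Repeatedly divide and take the remainder:
⌊2460/211⌋ = 11, remainder 139
⌊211/139⌋ = 1, remainder 72
⌊139/72⌋ = 1, remainder 67
⌊72/67⌋ = 1, remainder 5
⌊67/5⌋ = 13, remainder 2
⌊5/2⌋ = 2, remainder 1
⌊2/1⌋ = 2, remainder 0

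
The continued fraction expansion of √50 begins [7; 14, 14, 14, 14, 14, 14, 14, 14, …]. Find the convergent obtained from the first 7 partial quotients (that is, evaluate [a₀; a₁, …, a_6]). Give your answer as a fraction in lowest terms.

54608393/7722793

Use the convergent recurrence hₖ = aₖ·hₖ₋₁ + hₖ₋₂ (and likewise for the denominators kₖ):
a_0 = 7: 7/1
a_1 = 14: 99/14
a_2 = 14: 1393/197
a_3 = 14: 19601/2772
a_4 = 14: 275807/39005
a_5 = 14: 3880899/548842
a_6 = 14: 54608393/7722793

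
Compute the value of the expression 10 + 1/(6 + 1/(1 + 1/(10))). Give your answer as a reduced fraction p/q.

771/76

Work from the innermost term outward:
Start with 10.
1 + 1/(10/1) = 1 + 1/10 = 11/10
6 + 1/(11/10) = 6 + 10/11 = 76/11
10 + 1/(76/11) = 10 + 11/76 = 771/76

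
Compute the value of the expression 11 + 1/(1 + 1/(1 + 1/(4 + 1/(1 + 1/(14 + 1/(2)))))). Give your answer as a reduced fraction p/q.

a_0 = 11: 11/1
a_1 = 1: 12/1
a_2 = 1: 23/2
a_3 = 4: 104/9
a_4 = 1: 127/11
a_5 = 14: 1882/163
a_6 = 2: 3891/337

3891/337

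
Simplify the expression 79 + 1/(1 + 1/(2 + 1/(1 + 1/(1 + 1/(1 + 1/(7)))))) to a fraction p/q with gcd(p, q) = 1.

a_0 = 79: 79/1
a_1 = 1: 80/1
a_2 = 2: 239/3
a_3 = 1: 319/4
a_4 = 1: 558/7
a_5 = 1: 877/11
a_6 = 7: 6697/84

6697/84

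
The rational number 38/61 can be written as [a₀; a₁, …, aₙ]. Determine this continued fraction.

[0; 1, 1, 1, 1, 1, 7]

Repeatedly divide and take the remainder:
38 ÷ 61 → quotient 0, remainder 38
61 ÷ 38 → quotient 1, remainder 23
38 ÷ 23 → quotient 1, remainder 15
23 ÷ 15 → quotient 1, remainder 8
15 ÷ 8 → quotient 1, remainder 7
8 ÷ 7 → quotient 1, remainder 1
7 ÷ 1 → quotient 7, remainder 0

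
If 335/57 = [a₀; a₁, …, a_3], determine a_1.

1

335 ÷ 57 → quotient 5, remainder 50
57 ÷ 50 → quotient 1, remainder 7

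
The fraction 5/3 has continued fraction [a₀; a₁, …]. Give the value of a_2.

⌊5/3⌋ = 1, remainder 2
⌊3/2⌋ = 1, remainder 1
⌊2/1⌋ = 2, remainder 0

2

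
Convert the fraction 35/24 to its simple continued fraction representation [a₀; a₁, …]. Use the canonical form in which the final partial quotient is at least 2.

⌊35/24⌋ = 1, remainder 11
⌊24/11⌋ = 2, remainder 2
⌊11/2⌋ = 5, remainder 1
⌊2/1⌋ = 2, remainder 0

[1; 2, 5, 2]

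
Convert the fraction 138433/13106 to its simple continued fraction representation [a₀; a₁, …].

Run the Euclidean algorithm, recording each quotient:
⌊138433/13106⌋ = 10, remainder 7373
⌊13106/7373⌋ = 1, remainder 5733
⌊7373/5733⌋ = 1, remainder 1640
⌊5733/1640⌋ = 3, remainder 813
⌊1640/813⌋ = 2, remainder 14
⌊813/14⌋ = 58, remainder 1
⌊14/1⌋ = 14, remainder 0

[10; 1, 1, 3, 2, 58, 14]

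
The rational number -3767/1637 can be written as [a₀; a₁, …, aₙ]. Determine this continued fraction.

⌊-3767/1637⌋ = -3, remainder 1144
⌊1637/1144⌋ = 1, remainder 493
⌊1144/493⌋ = 2, remainder 158
⌊493/158⌋ = 3, remainder 19
⌊158/19⌋ = 8, remainder 6
⌊19/6⌋ = 3, remainder 1
⌊6/1⌋ = 6, remainder 0

[-3; 1, 2, 3, 8, 3, 6]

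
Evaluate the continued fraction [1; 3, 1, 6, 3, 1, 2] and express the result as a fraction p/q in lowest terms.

389/309

Build up convergents one term at a time:
a_0 = 1: 1/1
a_1 = 3: 4/3
a_2 = 1: 5/4
a_3 = 6: 34/27
a_4 = 3: 107/85
a_5 = 1: 141/112
a_6 = 2: 389/309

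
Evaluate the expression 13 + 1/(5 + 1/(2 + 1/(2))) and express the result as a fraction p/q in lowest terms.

356/27

a_0 = 13: 13/1
a_1 = 5: 66/5
a_2 = 2: 145/11
a_3 = 2: 356/27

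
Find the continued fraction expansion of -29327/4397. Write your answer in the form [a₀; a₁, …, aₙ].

[-7; 3, 35, 2, 2, 2, 3]

Apply division with remainder until the remainder is 0:
-29327 = -7·4397 + 1452, so a_0 = -7
4397 = 3·1452 + 41, so a_1 = 3
1452 = 35·41 + 17, so a_2 = 35
41 = 2·17 + 7, so a_3 = 2
17 = 2·7 + 3, so a_4 = 2
7 = 2·3 + 1, so a_5 = 2
3 = 3·1 + 0, so a_6 = 3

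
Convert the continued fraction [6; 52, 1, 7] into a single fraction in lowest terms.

Starting at the tail and folding back:
Start with 7.
1 + 1/(7/1) = 1 + 1/7 = 8/7
52 + 1/(8/7) = 52 + 7/8 = 423/8
6 + 1/(423/8) = 6 + 8/423 = 2546/423

2546/423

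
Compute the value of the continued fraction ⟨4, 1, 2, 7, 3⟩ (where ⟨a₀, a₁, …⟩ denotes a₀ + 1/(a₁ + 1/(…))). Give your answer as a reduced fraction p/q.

323/69

Use the convergent recurrence hₖ = aₖ·hₖ₋₁ + hₖ₋₂ (and likewise for the denominators kₖ):
a_0 = 4: 4/1
a_1 = 1: 5/1
a_2 = 2: 14/3
a_3 = 7: 103/22
a_4 = 3: 323/69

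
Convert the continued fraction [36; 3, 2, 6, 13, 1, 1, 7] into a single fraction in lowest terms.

a_0 = 36: 36/1
a_1 = 3: 109/3
a_2 = 2: 254/7
a_3 = 6: 1633/45
a_4 = 13: 21483/592
a_5 = 1: 23116/637
a_6 = 1: 44599/1229
a_7 = 7: 335309/9240

335309/9240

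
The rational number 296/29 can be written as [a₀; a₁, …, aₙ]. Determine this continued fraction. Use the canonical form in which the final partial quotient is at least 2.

[10; 4, 1, 5]

296 ÷ 29 → quotient 10, remainder 6
29 ÷ 6 → quotient 4, remainder 5
6 ÷ 5 → quotient 1, remainder 1
5 ÷ 1 → quotient 5, remainder 0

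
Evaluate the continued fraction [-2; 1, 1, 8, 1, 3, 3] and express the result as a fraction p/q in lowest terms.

Start with 3.
3 + 1/(3/1) = 3 + 1/3 = 10/3
1 + 1/(10/3) = 1 + 3/10 = 13/10
8 + 1/(13/10) = 8 + 10/13 = 114/13
1 + 1/(114/13) = 1 + 13/114 = 127/114
1 + 1/(127/114) = 1 + 114/127 = 241/127
-2 + 1/(241/127) = -2 + 127/241 = -355/241

-355/241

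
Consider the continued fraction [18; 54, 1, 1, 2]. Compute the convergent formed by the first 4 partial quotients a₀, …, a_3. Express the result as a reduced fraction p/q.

Work from the innermost term outward:
Start with 1.
1 + 1/(1/1) = 1 + 1/1 = 2/1
54 + 1/(2/1) = 54 + 1/2 = 109/2
18 + 1/(109/2) = 18 + 2/109 = 1964/109

1964/109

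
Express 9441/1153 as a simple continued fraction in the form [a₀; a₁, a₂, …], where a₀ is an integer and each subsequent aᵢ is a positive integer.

9441 ÷ 1153 → quotient 8, remainder 217
1153 ÷ 217 → quotient 5, remainder 68
217 ÷ 68 → quotient 3, remainder 13
68 ÷ 13 → quotient 5, remainder 3
13 ÷ 3 → quotient 4, remainder 1
3 ÷ 1 → quotient 3, remainder 0

[8; 5, 3, 5, 4, 3]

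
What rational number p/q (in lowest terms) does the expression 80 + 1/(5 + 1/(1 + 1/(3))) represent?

1844/23

Start with 3.
1 + 1/(3/1) = 1 + 1/3 = 4/3
5 + 1/(4/3) = 5 + 3/4 = 23/4
80 + 1/(23/4) = 80 + 4/23 = 1844/23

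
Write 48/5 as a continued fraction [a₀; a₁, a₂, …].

[9; 1, 1, 2]

Apply division with remainder until the remainder is 0:
48 = 9·5 + 3, so a_0 = 9
5 = 1·3 + 2, so a_1 = 1
3 = 1·2 + 1, so a_2 = 1
2 = 2·1 + 0, so a_3 = 2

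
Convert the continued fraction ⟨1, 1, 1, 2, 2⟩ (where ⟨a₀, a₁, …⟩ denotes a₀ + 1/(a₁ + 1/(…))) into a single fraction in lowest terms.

a_0 = 1: 1/1
a_1 = 1: 2/1
a_2 = 1: 3/2
a_3 = 2: 8/5
a_4 = 2: 19/12

19/12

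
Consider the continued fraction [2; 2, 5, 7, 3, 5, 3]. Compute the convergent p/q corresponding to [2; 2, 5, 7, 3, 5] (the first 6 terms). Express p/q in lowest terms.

3239/1319

Start with 5.
3 + 1/(5/1) = 3 + 1/5 = 16/5
7 + 1/(16/5) = 7 + 5/16 = 117/16
5 + 1/(117/16) = 5 + 16/117 = 601/117
2 + 1/(601/117) = 2 + 117/601 = 1319/601
2 + 1/(1319/601) = 2 + 601/1319 = 3239/1319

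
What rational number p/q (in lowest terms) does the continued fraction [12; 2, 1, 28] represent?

1061/86

Compute successive convergents:
a_0 = 12: 12/1
a_1 = 2: 25/2
a_2 = 1: 37/3
a_3 = 28: 1061/86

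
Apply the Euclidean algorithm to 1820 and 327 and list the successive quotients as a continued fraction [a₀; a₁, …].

[5; 1, 1, 3, 3, 3, 4]

Apply division with remainder until the remainder is 0:
1820 = 5·327 + 185, so a_0 = 5
327 = 1·185 + 142, so a_1 = 1
185 = 1·142 + 43, so a_2 = 1
142 = 3·43 + 13, so a_3 = 3
43 = 3·13 + 4, so a_4 = 3
13 = 3·4 + 1, so a_5 = 3
4 = 4·1 + 0, so a_6 = 4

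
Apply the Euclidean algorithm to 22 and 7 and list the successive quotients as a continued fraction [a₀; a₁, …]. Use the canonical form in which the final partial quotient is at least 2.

Repeatedly divide and take the remainder:
22 ÷ 7 → quotient 3, remainder 1
7 ÷ 1 → quotient 7, remainder 0

[3; 7]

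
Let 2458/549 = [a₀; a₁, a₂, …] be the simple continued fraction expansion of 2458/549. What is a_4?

2458 = 4·549 + 262, so a_0 = 4
549 = 2·262 + 25, so a_1 = 2
262 = 10·25 + 12, so a_2 = 10
25 = 2·12 + 1, so a_3 = 2
12 = 12·1 + 0, so a_4 = 12

12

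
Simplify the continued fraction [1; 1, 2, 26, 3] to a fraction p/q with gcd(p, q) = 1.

Start with 3.
26 + 1/(3/1) = 26 + 1/3 = 79/3
2 + 1/(79/3) = 2 + 3/79 = 161/79
1 + 1/(161/79) = 1 + 79/161 = 240/161
1 + 1/(240/161) = 1 + 161/240 = 401/240

401/240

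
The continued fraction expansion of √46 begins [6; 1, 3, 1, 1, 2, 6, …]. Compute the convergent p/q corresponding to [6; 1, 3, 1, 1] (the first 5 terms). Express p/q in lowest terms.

61/9

Start with 1.
1 + 1/(1/1) = 1 + 1/1 = 2/1
3 + 1/(2/1) = 3 + 1/2 = 7/2
1 + 1/(7/2) = 1 + 2/7 = 9/7
6 + 1/(9/7) = 6 + 7/9 = 61/9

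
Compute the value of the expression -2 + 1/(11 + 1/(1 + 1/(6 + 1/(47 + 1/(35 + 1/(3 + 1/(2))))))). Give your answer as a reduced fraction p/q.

-1852625/967092

Build up convergents one term at a time:
a_0 = -2: -2/1
a_1 = 11: -21/11
a_2 = 1: -23/12
a_3 = 6: -159/83
a_4 = 47: -7496/3913
a_5 = 35: -262519/137038
a_6 = 3: -795053/415027
a_7 = 2: -1852625/967092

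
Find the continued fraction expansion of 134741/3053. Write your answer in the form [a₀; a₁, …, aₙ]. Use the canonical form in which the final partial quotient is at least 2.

Run the Euclidean algorithm, recording each quotient:
⌊134741/3053⌋ = 44, remainder 409
⌊3053/409⌋ = 7, remainder 190
⌊409/190⌋ = 2, remainder 29
⌊190/29⌋ = 6, remainder 16
⌊29/16⌋ = 1, remainder 13
⌊16/13⌋ = 1, remainder 3
⌊13/3⌋ = 4, remainder 1
⌊3/1⌋ = 3, remainder 0

[44; 7, 2, 6, 1, 1, 4, 3]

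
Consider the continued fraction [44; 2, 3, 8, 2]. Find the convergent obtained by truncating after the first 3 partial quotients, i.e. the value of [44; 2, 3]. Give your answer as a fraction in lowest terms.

Compute successive convergents:
a_0 = 44: 44/1
a_1 = 2: 89/2
a_2 = 3: 311/7

311/7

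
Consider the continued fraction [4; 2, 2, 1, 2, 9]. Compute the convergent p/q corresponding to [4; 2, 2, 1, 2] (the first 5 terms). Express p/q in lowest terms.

Start with 2.
1 + 1/(2/1) = 1 + 1/2 = 3/2
2 + 1/(3/2) = 2 + 2/3 = 8/3
2 + 1/(8/3) = 2 + 3/8 = 19/8
4 + 1/(19/8) = 4 + 8/19 = 84/19

84/19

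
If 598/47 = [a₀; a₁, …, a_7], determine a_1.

1

598 = 12·47 + 34, so a_0 = 12
47 = 1·34 + 13, so a_1 = 1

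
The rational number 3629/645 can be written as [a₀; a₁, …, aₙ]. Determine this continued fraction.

[5; 1, 1, 1, 2, 11, 7]

Repeatedly divide and take the remainder:
3629 ÷ 645 → quotient 5, remainder 404
645 ÷ 404 → quotient 1, remainder 241
404 ÷ 241 → quotient 1, remainder 163
241 ÷ 163 → quotient 1, remainder 78
163 ÷ 78 → quotient 2, remainder 7
78 ÷ 7 → quotient 11, remainder 1
7 ÷ 1 → quotient 7, remainder 0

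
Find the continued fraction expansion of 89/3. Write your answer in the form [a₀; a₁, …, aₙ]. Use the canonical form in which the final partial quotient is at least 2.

Repeatedly divide and take the remainder:
89 ÷ 3 → quotient 29, remainder 2
3 ÷ 2 → quotient 1, remainder 1
2 ÷ 1 → quotient 2, remainder 0

[29; 1, 2]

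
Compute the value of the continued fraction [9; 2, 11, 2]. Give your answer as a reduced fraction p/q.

455/48

Compute successive convergents:
a_0 = 9: 9/1
a_1 = 2: 19/2
a_2 = 11: 218/23
a_3 = 2: 455/48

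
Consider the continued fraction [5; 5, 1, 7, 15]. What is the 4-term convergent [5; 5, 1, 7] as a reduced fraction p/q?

Use the convergent recurrence hₖ = aₖ·hₖ₋₁ + hₖ₋₂ (and likewise for the denominators kₖ):
a_0 = 5: 5/1
a_1 = 5: 26/5
a_2 = 1: 31/6
a_3 = 7: 243/47

243/47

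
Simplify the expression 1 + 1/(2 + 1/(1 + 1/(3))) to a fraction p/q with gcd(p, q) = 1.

15/11

Start with 3.
1 + 1/(3/1) = 1 + 1/3 = 4/3
2 + 1/(4/3) = 2 + 3/4 = 11/4
1 + 1/(11/4) = 1 + 4/11 = 15/11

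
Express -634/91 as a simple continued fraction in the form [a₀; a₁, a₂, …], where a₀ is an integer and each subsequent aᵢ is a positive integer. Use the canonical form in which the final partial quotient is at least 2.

-634 ÷ 91 → quotient -7, remainder 3
91 ÷ 3 → quotient 30, remainder 1
3 ÷ 1 → quotient 3, remainder 0

[-7; 30, 3]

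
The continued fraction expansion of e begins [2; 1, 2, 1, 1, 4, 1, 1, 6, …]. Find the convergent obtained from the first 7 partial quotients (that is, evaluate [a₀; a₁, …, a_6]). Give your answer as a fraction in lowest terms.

106/39

a_0 = 2: 2/1
a_1 = 1: 3/1
a_2 = 2: 8/3
a_3 = 1: 11/4
a_4 = 1: 19/7
a_5 = 4: 87/32
a_6 = 1: 106/39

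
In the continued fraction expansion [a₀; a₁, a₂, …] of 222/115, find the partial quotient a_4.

Run the Euclidean algorithm, recording each quotient:
⌊222/115⌋ = 1, remainder 107
⌊115/107⌋ = 1, remainder 8
⌊107/8⌋ = 13, remainder 3
⌊8/3⌋ = 2, remainder 2
⌊3/2⌋ = 1, remainder 1

1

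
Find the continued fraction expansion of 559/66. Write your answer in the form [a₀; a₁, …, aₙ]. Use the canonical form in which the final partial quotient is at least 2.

[8; 2, 7, 1, 3]

⌊559/66⌋ = 8, remainder 31
⌊66/31⌋ = 2, remainder 4
⌊31/4⌋ = 7, remainder 3
⌊4/3⌋ = 1, remainder 1
⌊3/1⌋ = 3, remainder 0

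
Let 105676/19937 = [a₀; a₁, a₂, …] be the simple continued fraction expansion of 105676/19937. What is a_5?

Apply division with remainder until the remainder is 0:
105676 ÷ 19937 → quotient 5, remainder 5991
19937 ÷ 5991 → quotient 3, remainder 1964
5991 ÷ 1964 → quotient 3, remainder 99
1964 ÷ 99 → quotient 19, remainder 83
99 ÷ 83 → quotient 1, remainder 16
83 ÷ 16 → quotient 5, remainder 3

5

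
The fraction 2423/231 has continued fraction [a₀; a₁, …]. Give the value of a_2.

Repeatedly divide and take the remainder:
2423 = 10·231 + 113, so a_0 = 10
231 = 2·113 + 5, so a_1 = 2
113 = 22·5 + 3, so a_2 = 22

22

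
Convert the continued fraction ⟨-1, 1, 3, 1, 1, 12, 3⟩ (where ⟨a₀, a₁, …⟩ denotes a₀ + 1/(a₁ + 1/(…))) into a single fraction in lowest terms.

Start with 3.
12 + 1/(3/1) = 12 + 1/3 = 37/3
1 + 1/(37/3) = 1 + 3/37 = 40/37
1 + 1/(40/37) = 1 + 37/40 = 77/40
3 + 1/(77/40) = 3 + 40/77 = 271/77
1 + 1/(271/77) = 1 + 77/271 = 348/271
-1 + 1/(348/271) = -1 + 271/348 = -77/348

-77/348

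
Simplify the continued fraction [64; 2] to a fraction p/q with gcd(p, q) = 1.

a_0 = 64: 64/1
a_1 = 2: 129/2

129/2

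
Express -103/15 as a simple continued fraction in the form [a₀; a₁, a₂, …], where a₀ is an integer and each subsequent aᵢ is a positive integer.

Apply division with remainder until the remainder is 0:
-103 = -7·15 + 2, so a_0 = -7
15 = 7·2 + 1, so a_1 = 7
2 = 2·1 + 0, so a_2 = 2

[-7; 7, 2]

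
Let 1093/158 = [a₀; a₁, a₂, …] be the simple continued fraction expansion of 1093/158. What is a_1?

⌊1093/158⌋ = 6, remainder 145
⌊158/145⌋ = 1, remainder 13

1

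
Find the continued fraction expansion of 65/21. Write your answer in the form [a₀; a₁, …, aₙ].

Run the Euclidean algorithm, recording each quotient:
⌊65/21⌋ = 3, remainder 2
⌊21/2⌋ = 10, remainder 1
⌊2/1⌋ = 2, remainder 0

[3; 10, 2]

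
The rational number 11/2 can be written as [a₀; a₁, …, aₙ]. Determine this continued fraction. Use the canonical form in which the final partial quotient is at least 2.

[5; 2]

⌊11/2⌋ = 5, remainder 1
⌊2/1⌋ = 2, remainder 0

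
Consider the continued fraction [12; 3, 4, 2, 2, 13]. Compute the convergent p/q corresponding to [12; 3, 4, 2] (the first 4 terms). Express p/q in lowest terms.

357/29

Use the convergent recurrence hₖ = aₖ·hₖ₋₁ + hₖ₋₂ (and likewise for the denominators kₖ):
a_0 = 12: 12/1
a_1 = 3: 37/3
a_2 = 4: 160/13
a_3 = 2: 357/29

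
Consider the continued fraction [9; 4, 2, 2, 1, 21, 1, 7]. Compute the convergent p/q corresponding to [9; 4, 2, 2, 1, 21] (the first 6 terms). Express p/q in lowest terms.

Start with 21.
1 + 1/(21/1) = 1 + 1/21 = 22/21
2 + 1/(22/21) = 2 + 21/22 = 65/22
2 + 1/(65/22) = 2 + 22/65 = 152/65
4 + 1/(152/65) = 4 + 65/152 = 673/152
9 + 1/(673/152) = 9 + 152/673 = 6209/673

6209/673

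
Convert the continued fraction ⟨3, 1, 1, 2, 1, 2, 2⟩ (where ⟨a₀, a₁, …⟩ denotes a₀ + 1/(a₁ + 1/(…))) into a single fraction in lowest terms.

161/45

a_0 = 3: 3/1
a_1 = 1: 4/1
a_2 = 1: 7/2
a_3 = 2: 18/5
a_4 = 1: 25/7
a_5 = 2: 68/19
a_6 = 2: 161/45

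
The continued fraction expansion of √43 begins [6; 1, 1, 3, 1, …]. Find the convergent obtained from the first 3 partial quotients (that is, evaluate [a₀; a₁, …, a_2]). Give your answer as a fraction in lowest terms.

Build up convergents one term at a time:
a_0 = 6: 6/1
a_1 = 1: 7/1
a_2 = 1: 13/2

13/2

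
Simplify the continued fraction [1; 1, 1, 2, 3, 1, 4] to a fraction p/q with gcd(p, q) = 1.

a_0 = 1: 1/1
a_1 = 1: 2/1
a_2 = 1: 3/2
a_3 = 2: 8/5
a_4 = 3: 27/17
a_5 = 1: 35/22
a_6 = 4: 167/105

167/105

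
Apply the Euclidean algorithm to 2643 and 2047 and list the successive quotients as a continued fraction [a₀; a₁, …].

[1; 3, 2, 3, 3, 8, 3]

⌊2643/2047⌋ = 1, remainder 596
⌊2047/596⌋ = 3, remainder 259
⌊596/259⌋ = 2, remainder 78
⌊259/78⌋ = 3, remainder 25
⌊78/25⌋ = 3, remainder 3
⌊25/3⌋ = 8, remainder 1
⌊3/1⌋ = 3, remainder 0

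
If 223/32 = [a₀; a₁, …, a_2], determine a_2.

31

Apply division with remainder until the remainder is 0:
⌊223/32⌋ = 6, remainder 31
⌊32/31⌋ = 1, remainder 1
⌊31/1⌋ = 31, remainder 0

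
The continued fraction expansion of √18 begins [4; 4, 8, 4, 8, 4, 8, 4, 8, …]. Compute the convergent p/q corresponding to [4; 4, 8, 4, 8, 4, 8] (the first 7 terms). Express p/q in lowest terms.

161564/38081

a_0 = 4: 4/1
a_1 = 4: 17/4
a_2 = 8: 140/33
a_3 = 4: 577/136
a_4 = 8: 4756/1121
a_5 = 4: 19601/4620
a_6 = 8: 161564/38081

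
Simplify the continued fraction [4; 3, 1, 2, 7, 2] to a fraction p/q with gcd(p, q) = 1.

739/173

Build up convergents one term at a time:
a_0 = 4: 4/1
a_1 = 3: 13/3
a_2 = 1: 17/4
a_3 = 2: 47/11
a_4 = 7: 346/81
a_5 = 2: 739/173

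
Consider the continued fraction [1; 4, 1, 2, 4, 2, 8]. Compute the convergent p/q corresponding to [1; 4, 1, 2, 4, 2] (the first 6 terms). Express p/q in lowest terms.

Collapse the nested fraction from the inside out:
Start with 2.
4 + 1/(2/1) = 4 + 1/2 = 9/2
2 + 1/(9/2) = 2 + 2/9 = 20/9
1 + 1/(20/9) = 1 + 9/20 = 29/20
4 + 1/(29/20) = 4 + 20/29 = 136/29
1 + 1/(136/29) = 1 + 29/136 = 165/136

165/136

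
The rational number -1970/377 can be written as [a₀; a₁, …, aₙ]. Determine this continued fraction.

[-6; 1, 3, 2, 3, 2, 1, 3]

-1970 = -6·377 + 292, so a_0 = -6
377 = 1·292 + 85, so a_1 = 1
292 = 3·85 + 37, so a_2 = 3
85 = 2·37 + 11, so a_3 = 2
37 = 3·11 + 4, so a_4 = 3
11 = 2·4 + 3, so a_5 = 2
4 = 1·3 + 1, so a_6 = 1
3 = 3·1 + 0, so a_7 = 3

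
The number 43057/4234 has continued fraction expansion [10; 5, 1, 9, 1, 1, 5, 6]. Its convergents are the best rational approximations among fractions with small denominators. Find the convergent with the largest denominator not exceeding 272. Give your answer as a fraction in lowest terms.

List convergents until the denominator exceeds the bound:
a_0 = 10: 10/1  (≤ bound)
a_1 = 5: 51/5  (≤ bound)
a_2 = 1: 61/6  (≤ bound)
a_3 = 9: 600/59  (≤ bound)
a_4 = 1: 661/65  (≤ bound)
a_5 = 1: 1261/124  (≤ bound)
a_6 = 5: 6966/685  (> 272, stop)

1261/124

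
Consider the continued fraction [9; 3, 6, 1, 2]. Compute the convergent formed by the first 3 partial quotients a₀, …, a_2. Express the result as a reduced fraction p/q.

Start with 6.
3 + 1/(6/1) = 3 + 1/6 = 19/6
9 + 1/(19/6) = 9 + 6/19 = 177/19

177/19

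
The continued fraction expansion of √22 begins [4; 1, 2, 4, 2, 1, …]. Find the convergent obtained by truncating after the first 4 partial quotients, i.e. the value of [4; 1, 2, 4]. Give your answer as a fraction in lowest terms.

Compute successive convergents:
a_0 = 4: 4/1
a_1 = 1: 5/1
a_2 = 2: 14/3
a_3 = 4: 61/13

61/13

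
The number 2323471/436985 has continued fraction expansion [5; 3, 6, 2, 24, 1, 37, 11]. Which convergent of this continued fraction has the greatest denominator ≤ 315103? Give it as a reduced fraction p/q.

a_0 = 5: 5/1  (≤ bound)
a_1 = 3: 16/3  (≤ bound)
a_2 = 6: 101/19  (≤ bound)
a_3 = 2: 218/41  (≤ bound)
a_4 = 24: 5333/1003  (≤ bound)
a_5 = 1: 5551/1044  (≤ bound)
a_6 = 37: 210720/39631  (≤ bound)
a_7 = 11: 2323471/436985  (> 315103, stop)

210720/39631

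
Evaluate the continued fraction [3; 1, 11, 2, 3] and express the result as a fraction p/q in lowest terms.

Build up convergents one term at a time:
a_0 = 3: 3/1
a_1 = 1: 4/1
a_2 = 11: 47/12
a_3 = 2: 98/25
a_4 = 3: 341/87

341/87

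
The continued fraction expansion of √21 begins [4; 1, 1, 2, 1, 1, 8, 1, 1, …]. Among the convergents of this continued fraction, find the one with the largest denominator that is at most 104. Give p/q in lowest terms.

472/103

List convergents until the denominator exceeds the bound:
a_0 = 4: 4/1  (≤ bound)
a_1 = 1: 5/1  (≤ bound)
a_2 = 1: 9/2  (≤ bound)
a_3 = 2: 23/5  (≤ bound)
a_4 = 1: 32/7  (≤ bound)
a_5 = 1: 55/12  (≤ bound)
a_6 = 8: 472/103  (≤ bound)
a_7 = 1: 527/115  (> 104, stop)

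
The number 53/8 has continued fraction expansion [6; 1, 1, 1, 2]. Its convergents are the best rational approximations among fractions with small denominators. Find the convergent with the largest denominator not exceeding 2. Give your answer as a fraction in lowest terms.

List convergents until the denominator exceeds the bound:
a_0 = 6: 6/1  (≤ bound)
a_1 = 1: 7/1  (≤ bound)
a_2 = 1: 13/2  (≤ bound)
a_3 = 1: 20/3  (> 2, stop)

13/2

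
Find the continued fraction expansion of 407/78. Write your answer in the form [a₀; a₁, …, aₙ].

[5; 4, 1, 1, 2, 3]

407 = 5·78 + 17, so a_0 = 5
78 = 4·17 + 10, so a_1 = 4
17 = 1·10 + 7, so a_2 = 1
10 = 1·7 + 3, so a_3 = 1
7 = 2·3 + 1, so a_4 = 2
3 = 3·1 + 0, so a_5 = 3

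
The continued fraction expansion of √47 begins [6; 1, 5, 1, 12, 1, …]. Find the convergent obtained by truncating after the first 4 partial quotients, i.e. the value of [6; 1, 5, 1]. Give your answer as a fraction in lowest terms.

Starting at the tail and folding back:
Start with 1.
5 + 1/(1/1) = 5 + 1/1 = 6/1
1 + 1/(6/1) = 1 + 1/6 = 7/6
6 + 1/(7/6) = 6 + 6/7 = 48/7

48/7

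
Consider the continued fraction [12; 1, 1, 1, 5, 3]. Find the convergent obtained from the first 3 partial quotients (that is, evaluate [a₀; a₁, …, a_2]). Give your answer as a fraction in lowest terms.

25/2

Start with 1.
1 + 1/(1/1) = 1 + 1/1 = 2/1
12 + 1/(2/1) = 12 + 1/2 = 25/2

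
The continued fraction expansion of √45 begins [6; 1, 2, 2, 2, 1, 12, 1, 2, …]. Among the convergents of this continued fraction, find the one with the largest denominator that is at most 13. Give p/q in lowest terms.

47/7

List convergents until the denominator exceeds the bound:
a_0 = 6: 6/1  (≤ bound)
a_1 = 1: 7/1  (≤ bound)
a_2 = 2: 20/3  (≤ bound)
a_3 = 2: 47/7  (≤ bound)
a_4 = 2: 114/17  (> 13, stop)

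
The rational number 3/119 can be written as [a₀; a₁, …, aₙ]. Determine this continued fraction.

3 ÷ 119 → quotient 0, remainder 3
119 ÷ 3 → quotient 39, remainder 2
3 ÷ 2 → quotient 1, remainder 1
2 ÷ 1 → quotient 2, remainder 0

[0; 39, 1, 2]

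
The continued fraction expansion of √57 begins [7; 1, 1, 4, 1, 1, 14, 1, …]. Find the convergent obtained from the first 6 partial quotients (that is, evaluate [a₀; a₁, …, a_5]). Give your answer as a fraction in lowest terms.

Start with 1.
1 + 1/(1/1) = 1 + 1/1 = 2/1
4 + 1/(2/1) = 4 + 1/2 = 9/2
1 + 1/(9/2) = 1 + 2/9 = 11/9
1 + 1/(11/9) = 1 + 9/11 = 20/11
7 + 1/(20/11) = 7 + 11/20 = 151/20

151/20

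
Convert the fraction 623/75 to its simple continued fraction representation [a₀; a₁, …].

Run the Euclidean algorithm, recording each quotient:
623 ÷ 75 → quotient 8, remainder 23
75 ÷ 23 → quotient 3, remainder 6
23 ÷ 6 → quotient 3, remainder 5
6 ÷ 5 → quotient 1, remainder 1
5 ÷ 1 → quotient 5, remainder 0

[8; 3, 3, 1, 5]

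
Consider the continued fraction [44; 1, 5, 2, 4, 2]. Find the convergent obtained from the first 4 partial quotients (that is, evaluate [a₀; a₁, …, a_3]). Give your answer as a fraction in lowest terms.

Start with 2.
5 + 1/(2/1) = 5 + 1/2 = 11/2
1 + 1/(11/2) = 1 + 2/11 = 13/11
44 + 1/(13/11) = 44 + 11/13 = 583/13

583/13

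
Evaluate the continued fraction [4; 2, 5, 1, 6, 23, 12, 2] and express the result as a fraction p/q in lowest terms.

230519/51678

a_0 = 4: 4/1
a_1 = 2: 9/2
a_2 = 5: 49/11
a_3 = 1: 58/13
a_4 = 6: 397/89
a_5 = 23: 9189/2060
a_6 = 12: 110665/24809
a_7 = 2: 230519/51678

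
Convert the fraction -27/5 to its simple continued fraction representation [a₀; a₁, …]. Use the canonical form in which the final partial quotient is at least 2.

Repeatedly divide and take the remainder:
-27 ÷ 5 → quotient -6, remainder 3
5 ÷ 3 → quotient 1, remainder 2
3 ÷ 2 → quotient 1, remainder 1
2 ÷ 1 → quotient 2, remainder 0

[-6; 1, 1, 2]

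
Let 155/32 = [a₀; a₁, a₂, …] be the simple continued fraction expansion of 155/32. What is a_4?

⌊155/32⌋ = 4, remainder 27
⌊32/27⌋ = 1, remainder 5
⌊27/5⌋ = 5, remainder 2
⌊5/2⌋ = 2, remainder 1
⌊2/1⌋ = 2, remainder 0

2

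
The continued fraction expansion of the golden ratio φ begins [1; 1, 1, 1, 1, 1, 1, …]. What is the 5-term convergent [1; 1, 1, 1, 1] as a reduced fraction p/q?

a_0 = 1: 1/1
a_1 = 1: 2/1
a_2 = 1: 3/2
a_3 = 1: 5/3
a_4 = 1: 8/5

8/5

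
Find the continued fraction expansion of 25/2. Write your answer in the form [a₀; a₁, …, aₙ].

[12; 2]

Repeatedly divide and take the remainder:
25 = 12·2 + 1, so a_0 = 12
2 = 2·1 + 0, so a_1 = 2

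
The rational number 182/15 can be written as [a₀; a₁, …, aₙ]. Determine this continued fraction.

Run the Euclidean algorithm, recording each quotient:
182 ÷ 15 → quotient 12, remainder 2
15 ÷ 2 → quotient 7, remainder 1
2 ÷ 1 → quotient 2, remainder 0

[12; 7, 2]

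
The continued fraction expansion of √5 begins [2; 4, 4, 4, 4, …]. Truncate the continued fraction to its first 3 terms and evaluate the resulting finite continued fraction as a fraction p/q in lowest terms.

38/17

Start with 4.
4 + 1/(4/1) = 4 + 1/4 = 17/4
2 + 1/(17/4) = 2 + 4/17 = 38/17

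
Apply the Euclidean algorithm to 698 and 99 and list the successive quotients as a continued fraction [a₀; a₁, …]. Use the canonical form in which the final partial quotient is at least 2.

[7; 19, 1, 4]

Apply division with remainder until the remainder is 0:
698 = 7·99 + 5, so a_0 = 7
99 = 19·5 + 4, so a_1 = 19
5 = 1·4 + 1, so a_2 = 1
4 = 4·1 + 0, so a_3 = 4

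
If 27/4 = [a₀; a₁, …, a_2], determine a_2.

⌊27/4⌋ = 6, remainder 3
⌊4/3⌋ = 1, remainder 1
⌊3/1⌋ = 3, remainder 0

3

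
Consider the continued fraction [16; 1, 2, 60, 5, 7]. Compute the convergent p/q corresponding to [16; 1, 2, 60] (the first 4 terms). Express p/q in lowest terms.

Starting at the tail and folding back:
Start with 60.
2 + 1/(60/1) = 2 + 1/60 = 121/60
1 + 1/(121/60) = 1 + 60/121 = 181/121
16 + 1/(181/121) = 16 + 121/181 = 3017/181

3017/181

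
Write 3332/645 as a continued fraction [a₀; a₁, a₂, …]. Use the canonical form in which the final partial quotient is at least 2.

[5; 6, 35, 1, 2]

3332 = 5·645 + 107, so a_0 = 5
645 = 6·107 + 3, so a_1 = 6
107 = 35·3 + 2, so a_2 = 35
3 = 1·2 + 1, so a_3 = 1
2 = 2·1 + 0, so a_4 = 2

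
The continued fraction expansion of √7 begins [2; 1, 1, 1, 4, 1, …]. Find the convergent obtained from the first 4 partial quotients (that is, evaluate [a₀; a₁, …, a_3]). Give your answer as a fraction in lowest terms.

a_0 = 2: 2/1
a_1 = 1: 3/1
a_2 = 1: 5/2
a_3 = 1: 8/3

8/3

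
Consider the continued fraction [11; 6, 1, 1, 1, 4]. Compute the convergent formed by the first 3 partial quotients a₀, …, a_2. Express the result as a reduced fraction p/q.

Use the convergent recurrence hₖ = aₖ·hₖ₋₁ + hₖ₋₂ (and likewise for the denominators kₖ):
a_0 = 11: 11/1
a_1 = 6: 67/6
a_2 = 1: 78/7

78/7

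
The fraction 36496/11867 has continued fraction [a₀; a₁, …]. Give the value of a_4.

6

⌊36496/11867⌋ = 3, remainder 895
⌊11867/895⌋ = 13, remainder 232
⌊895/232⌋ = 3, remainder 199
⌊232/199⌋ = 1, remainder 33
⌊199/33⌋ = 6, remainder 1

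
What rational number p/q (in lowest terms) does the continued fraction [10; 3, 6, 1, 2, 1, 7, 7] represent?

48400/4691

Work from the innermost term outward:
Start with 7.
7 + 1/(7/1) = 7 + 1/7 = 50/7
1 + 1/(50/7) = 1 + 7/50 = 57/50
2 + 1/(57/50) = 2 + 50/57 = 164/57
1 + 1/(164/57) = 1 + 57/164 = 221/164
6 + 1/(221/164) = 6 + 164/221 = 1490/221
3 + 1/(1490/221) = 3 + 221/1490 = 4691/1490
10 + 1/(4691/1490) = 10 + 1490/4691 = 48400/4691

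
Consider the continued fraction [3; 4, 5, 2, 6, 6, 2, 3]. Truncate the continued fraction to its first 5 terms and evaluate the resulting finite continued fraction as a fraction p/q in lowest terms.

Start with 6.
2 + 1/(6/1) = 2 + 1/6 = 13/6
5 + 1/(13/6) = 5 + 6/13 = 71/13
4 + 1/(71/13) = 4 + 13/71 = 297/71
3 + 1/(297/71) = 3 + 71/297 = 962/297

962/297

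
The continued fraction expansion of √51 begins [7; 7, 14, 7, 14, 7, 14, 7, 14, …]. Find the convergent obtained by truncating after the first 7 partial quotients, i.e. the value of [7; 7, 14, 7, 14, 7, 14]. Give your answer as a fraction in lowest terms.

Use the convergent recurrence hₖ = aₖ·hₖ₋₁ + hₖ₋₂ (and likewise for the denominators kₖ):
a_0 = 7: 7/1
a_1 = 7: 50/7
a_2 = 14: 707/99
a_3 = 7: 4999/700
a_4 = 14: 70693/9899
a_5 = 7: 499850/69993
a_6 = 14: 7068593/989801

7068593/989801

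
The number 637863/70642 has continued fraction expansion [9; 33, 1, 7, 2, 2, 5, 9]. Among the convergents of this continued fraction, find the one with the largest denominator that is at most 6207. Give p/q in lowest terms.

12849/1423

a_0 = 9: 9/1  (≤ bound)
a_1 = 33: 298/33  (≤ bound)
a_2 = 1: 307/34  (≤ bound)
a_3 = 7: 2447/271  (≤ bound)
a_4 = 2: 5201/576  (≤ bound)
a_5 = 2: 12849/1423  (≤ bound)
a_6 = 5: 69446/7691  (> 6207, stop)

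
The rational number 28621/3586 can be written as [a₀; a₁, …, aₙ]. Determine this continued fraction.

[7; 1, 52, 1, 1, 10, 1, 2]

28621 = 7·3586 + 3519, so a_0 = 7
3586 = 1·3519 + 67, so a_1 = 1
3519 = 52·67 + 35, so a_2 = 52
67 = 1·35 + 32, so a_3 = 1
35 = 1·32 + 3, so a_4 = 1
32 = 10·3 + 2, so a_5 = 10
3 = 1·2 + 1, so a_6 = 1
2 = 2·1 + 0, so a_7 = 2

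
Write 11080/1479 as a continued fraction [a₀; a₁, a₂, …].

11080 = 7·1479 + 727, so a_0 = 7
1479 = 2·727 + 25, so a_1 = 2
727 = 29·25 + 2, so a_2 = 29
25 = 12·2 + 1, so a_3 = 12
2 = 2·1 + 0, so a_4 = 2

[7; 2, 29, 12, 2]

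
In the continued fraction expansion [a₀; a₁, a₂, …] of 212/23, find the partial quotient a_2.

Run the Euclidean algorithm, recording each quotient:
212 ÷ 23 → quotient 9, remainder 5
23 ÷ 5 → quotient 4, remainder 3
5 ÷ 3 → quotient 1, remainder 2

1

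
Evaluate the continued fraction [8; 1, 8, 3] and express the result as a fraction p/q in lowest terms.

Build up convergents one term at a time:
a_0 = 8: 8/1
a_1 = 1: 9/1
a_2 = 8: 80/9
a_3 = 3: 249/28

249/28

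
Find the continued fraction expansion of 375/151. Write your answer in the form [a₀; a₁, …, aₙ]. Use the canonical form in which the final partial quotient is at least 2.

[2; 2, 14, 1, 1, 2]

⌊375/151⌋ = 2, remainder 73
⌊151/73⌋ = 2, remainder 5
⌊73/5⌋ = 14, remainder 3
⌊5/3⌋ = 1, remainder 2
⌊3/2⌋ = 1, remainder 1
⌊2/1⌋ = 2, remainder 0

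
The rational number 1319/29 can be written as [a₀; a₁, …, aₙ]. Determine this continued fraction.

1319 = 45·29 + 14, so a_0 = 45
29 = 2·14 + 1, so a_1 = 2
14 = 14·1 + 0, so a_2 = 14

[45; 2, 14]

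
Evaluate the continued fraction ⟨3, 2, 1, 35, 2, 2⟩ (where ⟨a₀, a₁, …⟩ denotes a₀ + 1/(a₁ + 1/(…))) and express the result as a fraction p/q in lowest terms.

a_0 = 3: 3/1
a_1 = 2: 7/2
a_2 = 1: 10/3
a_3 = 35: 357/107
a_4 = 2: 724/217
a_5 = 2: 1805/541

1805/541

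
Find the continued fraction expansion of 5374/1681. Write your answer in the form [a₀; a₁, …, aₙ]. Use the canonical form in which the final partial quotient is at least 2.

[3; 5, 12, 1, 2, 1, 2, 2]

5374 = 3·1681 + 331, so a_0 = 3
1681 = 5·331 + 26, so a_1 = 5
331 = 12·26 + 19, so a_2 = 12
26 = 1·19 + 7, so a_3 = 1
19 = 2·7 + 5, so a_4 = 2
7 = 1·5 + 2, so a_5 = 1
5 = 2·2 + 1, so a_6 = 2
2 = 2·1 + 0, so a_7 = 2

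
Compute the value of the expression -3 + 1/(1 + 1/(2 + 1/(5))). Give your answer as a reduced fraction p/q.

Use the convergent recurrence hₖ = aₖ·hₖ₋₁ + hₖ₋₂ (and likewise for the denominators kₖ):
a_0 = -3: -3/1
a_1 = 1: -2/1
a_2 = 2: -7/3
a_3 = 5: -37/16

-37/16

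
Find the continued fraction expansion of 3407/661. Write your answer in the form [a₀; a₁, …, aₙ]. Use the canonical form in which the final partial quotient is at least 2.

3407 = 5·661 + 102, so a_0 = 5
661 = 6·102 + 49, so a_1 = 6
102 = 2·49 + 4, so a_2 = 2
49 = 12·4 + 1, so a_3 = 12
4 = 4·1 + 0, so a_4 = 4

[5; 6, 2, 12, 4]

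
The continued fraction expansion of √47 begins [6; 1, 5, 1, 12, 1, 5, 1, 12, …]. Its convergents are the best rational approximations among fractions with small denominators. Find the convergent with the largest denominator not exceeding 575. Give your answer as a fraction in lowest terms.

3942/575

a_0 = 6: 6/1  (≤ bound)
a_1 = 1: 7/1  (≤ bound)
a_2 = 5: 41/6  (≤ bound)
a_3 = 1: 48/7  (≤ bound)
a_4 = 12: 617/90  (≤ bound)
a_5 = 1: 665/97  (≤ bound)
a_6 = 5: 3942/575  (≤ bound)
a_7 = 1: 4607/672  (> 575, stop)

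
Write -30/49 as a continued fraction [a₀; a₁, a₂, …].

Repeatedly divide and take the remainder:
⌊-30/49⌋ = -1, remainder 19
⌊49/19⌋ = 2, remainder 11
⌊19/11⌋ = 1, remainder 8
⌊11/8⌋ = 1, remainder 3
⌊8/3⌋ = 2, remainder 2
⌊3/2⌋ = 1, remainder 1
⌊2/1⌋ = 2, remainder 0

[-1; 2, 1, 1, 2, 1, 2]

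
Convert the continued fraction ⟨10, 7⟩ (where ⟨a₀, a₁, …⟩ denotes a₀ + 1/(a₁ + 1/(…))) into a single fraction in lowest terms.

Start with 7.
10 + 1/(7/1) = 10 + 1/7 = 71/7

71/7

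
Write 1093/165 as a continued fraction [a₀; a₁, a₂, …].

1093 ÷ 165 → quotient 6, remainder 103
165 ÷ 103 → quotient 1, remainder 62
103 ÷ 62 → quotient 1, remainder 41
62 ÷ 41 → quotient 1, remainder 21
41 ÷ 21 → quotient 1, remainder 20
21 ÷ 20 → quotient 1, remainder 1
20 ÷ 1 → quotient 20, remainder 0

[6; 1, 1, 1, 1, 1, 20]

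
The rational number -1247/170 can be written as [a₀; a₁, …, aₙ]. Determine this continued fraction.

[-8; 1, 1, 1, 56]

-1247 ÷ 170 → quotient -8, remainder 113
170 ÷ 113 → quotient 1, remainder 57
113 ÷ 57 → quotient 1, remainder 56
57 ÷ 56 → quotient 1, remainder 1
56 ÷ 1 → quotient 56, remainder 0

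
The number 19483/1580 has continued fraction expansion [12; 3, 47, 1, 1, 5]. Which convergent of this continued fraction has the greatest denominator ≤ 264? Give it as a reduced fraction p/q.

List convergents until the denominator exceeds the bound:
a_0 = 12: 12/1  (≤ bound)
a_1 = 3: 37/3  (≤ bound)
a_2 = 47: 1751/142  (≤ bound)
a_3 = 1: 1788/145  (≤ bound)
a_4 = 1: 3539/287  (> 264, stop)

1788/145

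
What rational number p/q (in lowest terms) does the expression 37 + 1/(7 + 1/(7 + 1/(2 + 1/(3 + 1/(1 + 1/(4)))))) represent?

84791/2283

Compute successive convergents:
a_0 = 37: 37/1
a_1 = 7: 260/7
a_2 = 7: 1857/50
a_3 = 2: 3974/107
a_4 = 3: 13779/371
a_5 = 1: 17753/478
a_6 = 4: 84791/2283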